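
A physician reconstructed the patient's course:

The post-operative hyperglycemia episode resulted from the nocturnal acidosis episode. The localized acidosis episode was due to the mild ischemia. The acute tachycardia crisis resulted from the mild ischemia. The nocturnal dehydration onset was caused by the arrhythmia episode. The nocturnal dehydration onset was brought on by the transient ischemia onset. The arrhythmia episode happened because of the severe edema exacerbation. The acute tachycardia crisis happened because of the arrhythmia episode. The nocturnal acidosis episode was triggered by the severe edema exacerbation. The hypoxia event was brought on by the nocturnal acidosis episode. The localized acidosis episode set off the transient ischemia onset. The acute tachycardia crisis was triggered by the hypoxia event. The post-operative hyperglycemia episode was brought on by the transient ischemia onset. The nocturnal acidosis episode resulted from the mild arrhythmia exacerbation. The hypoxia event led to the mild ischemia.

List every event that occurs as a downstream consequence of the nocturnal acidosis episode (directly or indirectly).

Direct effects: the hypoxia event, the post-operative hyperglycemia episode.
2 steps out: the mild ischemia, the acute tachycardia crisis.
3 steps out: the localized acidosis episode.
4 steps out: the transient ischemia onset.
5 steps out: the nocturnal dehydration onset.
Not reachable from it: the severe edema exacerbation, the arrhythmia episode, the mild arrhythmia exacerbation.

the acute tachycardia crisis, the hypoxia event, the localized acidosis episode, the mild ischemia, the nocturnal dehydration onset, the post-operative hyperglycemia episode, the transient ischemia onset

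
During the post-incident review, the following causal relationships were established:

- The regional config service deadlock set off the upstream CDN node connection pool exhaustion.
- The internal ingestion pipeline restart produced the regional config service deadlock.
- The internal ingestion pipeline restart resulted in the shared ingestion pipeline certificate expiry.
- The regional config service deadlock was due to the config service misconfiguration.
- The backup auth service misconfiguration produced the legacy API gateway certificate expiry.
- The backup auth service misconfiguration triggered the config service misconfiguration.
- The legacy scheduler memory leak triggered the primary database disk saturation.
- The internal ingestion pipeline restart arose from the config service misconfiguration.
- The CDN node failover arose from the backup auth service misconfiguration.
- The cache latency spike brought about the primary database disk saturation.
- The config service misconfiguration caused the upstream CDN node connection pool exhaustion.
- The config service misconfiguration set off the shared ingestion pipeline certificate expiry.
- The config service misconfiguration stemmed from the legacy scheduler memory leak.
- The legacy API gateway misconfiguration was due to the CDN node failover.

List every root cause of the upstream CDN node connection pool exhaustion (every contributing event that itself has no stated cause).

Tracing upstream from the upstream CDN node connection pool exhaustion: the upstream CDN node connection pool exhaustion ← the config service misconfiguration ← the backup auth service misconfiguration.
A separate upstream branch: the upstream CDN node connection pool exhaustion ← the config service misconfiguration ← the legacy scheduler memory leak.
Each of those chain origins has no stated cause.

the backup auth service misconfiguration, the legacy scheduler memory leak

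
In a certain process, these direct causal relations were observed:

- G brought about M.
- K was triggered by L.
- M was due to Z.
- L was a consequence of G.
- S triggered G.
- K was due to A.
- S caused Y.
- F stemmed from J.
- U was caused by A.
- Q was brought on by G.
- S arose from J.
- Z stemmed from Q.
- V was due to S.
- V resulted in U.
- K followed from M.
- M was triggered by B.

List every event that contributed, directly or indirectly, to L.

G, J, S

Immediate cause of L: G.
Further upstream: J, S.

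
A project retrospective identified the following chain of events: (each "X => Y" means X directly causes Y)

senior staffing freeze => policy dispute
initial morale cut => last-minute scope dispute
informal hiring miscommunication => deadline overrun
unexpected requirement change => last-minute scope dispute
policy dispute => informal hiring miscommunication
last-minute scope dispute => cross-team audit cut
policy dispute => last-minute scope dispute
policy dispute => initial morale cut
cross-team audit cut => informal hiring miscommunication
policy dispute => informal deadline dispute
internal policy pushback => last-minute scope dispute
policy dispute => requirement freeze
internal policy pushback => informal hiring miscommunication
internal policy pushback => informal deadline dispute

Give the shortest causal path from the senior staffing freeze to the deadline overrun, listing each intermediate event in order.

the senior staffing freeze → the policy dispute → the informal hiring miscommunication → the deadline overrun

the senior staffing freeze → the policy dispute
the policy dispute → the informal hiring miscommunication
the informal hiring miscommunication → the deadline overrun
Length: 3 steps.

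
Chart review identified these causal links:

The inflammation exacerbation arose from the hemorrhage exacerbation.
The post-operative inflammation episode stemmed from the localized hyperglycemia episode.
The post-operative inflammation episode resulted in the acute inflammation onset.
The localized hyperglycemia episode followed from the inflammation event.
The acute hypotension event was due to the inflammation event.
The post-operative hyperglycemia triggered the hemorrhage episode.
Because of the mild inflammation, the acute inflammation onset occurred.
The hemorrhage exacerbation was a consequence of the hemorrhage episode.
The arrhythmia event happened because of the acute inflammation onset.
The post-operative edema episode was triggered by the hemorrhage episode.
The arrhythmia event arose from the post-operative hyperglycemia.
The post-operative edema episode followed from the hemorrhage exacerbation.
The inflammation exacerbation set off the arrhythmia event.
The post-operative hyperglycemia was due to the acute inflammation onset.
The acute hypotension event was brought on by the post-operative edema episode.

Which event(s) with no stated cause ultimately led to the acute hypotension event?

Tracing upstream from the acute hypotension event: the acute hypotension event ← the inflammation event.
A separate upstream branch: the acute hypotension event ← the post-operative edema episode ← the hemorrhage episode ← the post-operative hyperglycemia ← the acute inflammation onset ← the mild inflammation.
Each of those chain origins has no stated cause.

the inflammation event, the mild inflammation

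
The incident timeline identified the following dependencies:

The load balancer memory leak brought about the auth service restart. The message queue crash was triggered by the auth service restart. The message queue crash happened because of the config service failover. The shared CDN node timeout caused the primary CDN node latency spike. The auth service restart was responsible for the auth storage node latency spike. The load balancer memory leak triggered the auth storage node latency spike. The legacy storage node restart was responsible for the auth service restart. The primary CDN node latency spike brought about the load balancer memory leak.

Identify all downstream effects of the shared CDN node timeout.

Direct effects: the primary CDN node latency spike.
2 steps out: the load balancer memory leak.
3 steps out: the auth service restart, the auth storage node latency spike.
4 steps out: the message queue crash.
Not reachable from it: the config service failover, the legacy storage node restart.

the auth service restart, the auth storage node latency spike, the load balancer memory leak, the message queue crash, the primary CDN node latency spike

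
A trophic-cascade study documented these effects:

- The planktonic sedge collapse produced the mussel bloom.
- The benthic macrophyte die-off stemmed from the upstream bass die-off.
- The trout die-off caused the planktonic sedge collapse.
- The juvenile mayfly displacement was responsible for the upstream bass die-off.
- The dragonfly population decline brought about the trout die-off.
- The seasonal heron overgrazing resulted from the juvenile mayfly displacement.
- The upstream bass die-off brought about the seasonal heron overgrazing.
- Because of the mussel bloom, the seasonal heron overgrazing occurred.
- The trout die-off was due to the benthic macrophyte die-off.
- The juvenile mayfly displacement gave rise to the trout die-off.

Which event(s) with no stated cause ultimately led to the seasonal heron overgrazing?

Tracing upstream from the seasonal heron overgrazing: the seasonal heron overgrazing ← the juvenile mayfly displacement.
A separate upstream branch: the seasonal heron overgrazing ← the mussel bloom ← the planktonic sedge collapse ← the trout die-off ← the dragonfly population decline.
Each of those chain origins has no stated cause.

the dragonfly population decline, the juvenile mayfly displacement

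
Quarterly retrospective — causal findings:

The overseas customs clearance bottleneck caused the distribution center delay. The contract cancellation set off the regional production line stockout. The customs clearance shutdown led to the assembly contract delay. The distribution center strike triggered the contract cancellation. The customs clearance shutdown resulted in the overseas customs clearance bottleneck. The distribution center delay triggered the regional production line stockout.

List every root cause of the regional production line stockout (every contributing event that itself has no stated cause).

the customs clearance shutdown, the distribution center strike

Tracing upstream from the regional production line stockout: the regional production line stockout ← the distribution center delay ← the overseas customs clearance bottleneck ← the customs clearance shutdown.
A separate upstream branch: the regional production line stockout ← the contract cancellation ← the distribution center strike.
Each of those chain origins has no stated cause.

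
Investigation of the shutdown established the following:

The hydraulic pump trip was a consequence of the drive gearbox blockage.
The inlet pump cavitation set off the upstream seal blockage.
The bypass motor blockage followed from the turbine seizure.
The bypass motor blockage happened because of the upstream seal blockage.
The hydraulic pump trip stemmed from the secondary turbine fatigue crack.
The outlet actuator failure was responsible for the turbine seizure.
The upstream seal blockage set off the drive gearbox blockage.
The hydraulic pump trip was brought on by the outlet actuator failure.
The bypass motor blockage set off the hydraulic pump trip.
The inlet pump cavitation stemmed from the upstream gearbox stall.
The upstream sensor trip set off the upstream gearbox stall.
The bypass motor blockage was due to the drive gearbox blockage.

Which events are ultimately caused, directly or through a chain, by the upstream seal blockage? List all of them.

Direct effects: the drive gearbox blockage, the bypass motor blockage.
2 steps out: the hydraulic pump trip.
Not reachable from it: the outlet actuator failure, the upstream sensor trip, the upstream gearbox stall, the secondary turbine fatigue crack, the inlet pump cavitation, the turbine seizure.

the bypass motor blockage, the drive gearbox blockage, the hydraulic pump trip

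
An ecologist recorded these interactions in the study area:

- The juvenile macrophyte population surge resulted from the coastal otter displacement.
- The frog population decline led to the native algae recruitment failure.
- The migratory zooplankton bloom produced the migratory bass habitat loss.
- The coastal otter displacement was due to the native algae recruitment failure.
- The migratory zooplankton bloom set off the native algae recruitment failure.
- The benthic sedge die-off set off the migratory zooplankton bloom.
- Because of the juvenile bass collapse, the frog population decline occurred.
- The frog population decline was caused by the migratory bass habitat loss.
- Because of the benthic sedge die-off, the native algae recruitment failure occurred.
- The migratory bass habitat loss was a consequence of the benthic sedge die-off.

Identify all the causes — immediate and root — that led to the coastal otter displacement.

Immediate cause of the coastal otter displacement: the native algae recruitment failure.
Further upstream: the benthic sedge die-off, the migratory zooplankton bloom, the migratory bass habitat loss, the frog population decline, the juvenile bass collapse.

the benthic sedge die-off, the frog population decline, the juvenile bass collapse, the migratory bass habitat loss, the migratory zooplankton bloom, the native algae recruitment failure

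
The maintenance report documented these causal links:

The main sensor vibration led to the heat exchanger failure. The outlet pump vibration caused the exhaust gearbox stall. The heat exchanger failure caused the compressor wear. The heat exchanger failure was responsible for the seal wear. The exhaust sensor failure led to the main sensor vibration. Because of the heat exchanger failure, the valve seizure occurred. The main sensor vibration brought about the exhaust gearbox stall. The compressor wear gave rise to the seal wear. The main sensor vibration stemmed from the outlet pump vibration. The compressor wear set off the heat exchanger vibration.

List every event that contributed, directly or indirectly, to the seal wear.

the compressor wear, the exhaust sensor failure, the heat exchanger failure, the main sensor vibration, the outlet pump vibration

Immediate causes of the seal wear: the heat exchanger failure, the compressor wear.
Further upstream: the outlet pump vibration, the main sensor vibration, the exhaust sensor failure.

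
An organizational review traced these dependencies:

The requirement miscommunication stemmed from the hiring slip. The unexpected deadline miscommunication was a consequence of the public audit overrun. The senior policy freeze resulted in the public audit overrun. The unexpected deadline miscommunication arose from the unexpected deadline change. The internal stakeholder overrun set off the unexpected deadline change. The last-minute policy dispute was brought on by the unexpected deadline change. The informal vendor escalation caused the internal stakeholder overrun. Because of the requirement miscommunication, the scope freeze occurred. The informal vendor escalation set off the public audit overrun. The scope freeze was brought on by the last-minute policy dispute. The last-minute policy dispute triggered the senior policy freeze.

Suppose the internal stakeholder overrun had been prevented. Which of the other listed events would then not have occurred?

Downstream of the internal stakeholder overrun: the unexpected deadline change, the last-minute policy dispute, the senior policy freeze, the public audit overrun, the unexpected deadline miscommunication, the scope freeze.
Of those, still caused via another path: the public audit overrun, the unexpected deadline miscommunication, the scope freeze.
The remainder have no surviving cause.

the last-minute policy dispute, the senior policy freeze, the unexpected deadline change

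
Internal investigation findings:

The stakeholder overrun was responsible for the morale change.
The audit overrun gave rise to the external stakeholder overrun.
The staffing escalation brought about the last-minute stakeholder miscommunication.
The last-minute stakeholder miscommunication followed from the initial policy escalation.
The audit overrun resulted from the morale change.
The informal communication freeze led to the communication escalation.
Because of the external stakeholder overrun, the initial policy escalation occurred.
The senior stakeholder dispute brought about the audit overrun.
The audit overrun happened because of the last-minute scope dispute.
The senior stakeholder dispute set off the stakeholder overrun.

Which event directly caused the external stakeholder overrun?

the audit overrun

Upstream contributors include the last-minute scope dispute, the senior stakeholder dispute, the stakeholder overrun, the morale change, but only the audit overrun feeds directly into the external stakeholder overrun.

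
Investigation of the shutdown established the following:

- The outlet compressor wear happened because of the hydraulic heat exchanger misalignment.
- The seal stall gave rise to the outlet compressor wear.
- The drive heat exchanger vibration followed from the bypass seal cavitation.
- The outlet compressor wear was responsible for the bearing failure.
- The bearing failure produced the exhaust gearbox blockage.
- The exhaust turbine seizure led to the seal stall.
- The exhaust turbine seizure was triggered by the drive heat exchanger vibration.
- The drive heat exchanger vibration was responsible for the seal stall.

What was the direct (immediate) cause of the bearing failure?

the outlet compressor wear

Upstream contributors include the bypass seal cavitation, the drive heat exchanger vibration, the exhaust turbine seizure, the seal stall, the hydraulic heat exchanger misalignment, but only the outlet compressor wear feeds directly into the bearing failure.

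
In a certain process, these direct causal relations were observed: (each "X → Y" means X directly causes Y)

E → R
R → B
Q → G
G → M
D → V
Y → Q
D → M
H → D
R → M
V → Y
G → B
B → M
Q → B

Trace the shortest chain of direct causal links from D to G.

D → V → Y → Q → G

D → V
V → Y
Y → Q
Q → G
Length: 4 steps.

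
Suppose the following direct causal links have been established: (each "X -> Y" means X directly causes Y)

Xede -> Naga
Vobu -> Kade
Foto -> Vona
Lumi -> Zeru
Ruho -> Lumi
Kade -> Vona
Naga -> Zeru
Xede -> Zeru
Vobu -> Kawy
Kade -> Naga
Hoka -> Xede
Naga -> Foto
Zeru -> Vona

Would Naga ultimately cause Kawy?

Naga leads to Foto, Zeru, Vona; Kawy is not among them.

No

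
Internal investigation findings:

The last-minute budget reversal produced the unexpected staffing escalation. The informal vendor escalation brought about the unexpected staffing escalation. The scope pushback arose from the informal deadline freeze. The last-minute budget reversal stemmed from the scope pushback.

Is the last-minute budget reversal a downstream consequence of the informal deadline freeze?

Yes

There is a causal chain: the informal deadline freeze → the scope pushback → the last-minute budget reversal.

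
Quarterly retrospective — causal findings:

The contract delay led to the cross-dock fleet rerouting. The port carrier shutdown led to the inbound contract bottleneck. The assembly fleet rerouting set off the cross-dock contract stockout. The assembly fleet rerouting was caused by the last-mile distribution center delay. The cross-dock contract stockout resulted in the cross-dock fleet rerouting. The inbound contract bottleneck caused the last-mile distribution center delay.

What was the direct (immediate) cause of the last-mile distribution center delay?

the inbound contract bottleneck

Upstream contributors include the port carrier shutdown, but only the inbound contract bottleneck feeds directly into the last-mile distribution center delay.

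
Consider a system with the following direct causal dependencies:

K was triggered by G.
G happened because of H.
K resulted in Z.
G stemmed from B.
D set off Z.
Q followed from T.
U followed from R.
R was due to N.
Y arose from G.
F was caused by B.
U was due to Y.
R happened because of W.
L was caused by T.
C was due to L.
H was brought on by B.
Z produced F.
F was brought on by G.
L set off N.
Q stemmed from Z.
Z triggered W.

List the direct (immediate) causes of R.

Upstream contributors include B, T, H, L, D, G, K, Z, but only N, W feed directly into R.

N, W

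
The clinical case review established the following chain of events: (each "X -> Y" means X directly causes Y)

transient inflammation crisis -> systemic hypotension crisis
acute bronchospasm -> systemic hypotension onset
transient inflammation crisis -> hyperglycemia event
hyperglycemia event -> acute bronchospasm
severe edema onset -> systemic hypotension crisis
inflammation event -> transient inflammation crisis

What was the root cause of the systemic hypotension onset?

the inflammation event

Tracing upstream from the systemic hypotension onset: the systemic hypotension onset ← the acute bronchospasm ← the hyperglycemia event ← the transient inflammation crisis ← the inflammation event.
The inflammation event has no stated cause, so it is the root.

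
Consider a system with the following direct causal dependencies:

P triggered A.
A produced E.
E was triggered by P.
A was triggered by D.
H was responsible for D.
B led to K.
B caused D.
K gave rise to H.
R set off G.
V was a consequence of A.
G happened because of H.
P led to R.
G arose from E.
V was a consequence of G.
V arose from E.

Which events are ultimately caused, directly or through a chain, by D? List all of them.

A, E, G, V

Direct effects: A.
2 steps out: E, V.
3 steps out: G.
Not reachable from it: B, P, R, K, H.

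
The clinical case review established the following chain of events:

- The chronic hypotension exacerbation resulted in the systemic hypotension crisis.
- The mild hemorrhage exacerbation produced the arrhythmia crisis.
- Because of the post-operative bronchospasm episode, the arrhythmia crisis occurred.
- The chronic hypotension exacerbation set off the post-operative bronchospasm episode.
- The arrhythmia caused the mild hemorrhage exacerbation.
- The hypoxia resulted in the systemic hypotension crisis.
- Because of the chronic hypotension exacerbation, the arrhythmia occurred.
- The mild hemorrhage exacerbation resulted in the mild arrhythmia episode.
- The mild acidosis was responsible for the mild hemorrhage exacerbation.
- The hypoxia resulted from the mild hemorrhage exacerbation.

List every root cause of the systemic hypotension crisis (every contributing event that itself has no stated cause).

Tracing upstream from the systemic hypotension crisis: the systemic hypotension crisis ← the chronic hypotension exacerbation.
A separate upstream branch: the systemic hypotension crisis ← the hypoxia ← the mild hemorrhage exacerbation ← the mild acidosis.
Each of those chain origins has no stated cause.

the chronic hypotension exacerbation, the mild acidosis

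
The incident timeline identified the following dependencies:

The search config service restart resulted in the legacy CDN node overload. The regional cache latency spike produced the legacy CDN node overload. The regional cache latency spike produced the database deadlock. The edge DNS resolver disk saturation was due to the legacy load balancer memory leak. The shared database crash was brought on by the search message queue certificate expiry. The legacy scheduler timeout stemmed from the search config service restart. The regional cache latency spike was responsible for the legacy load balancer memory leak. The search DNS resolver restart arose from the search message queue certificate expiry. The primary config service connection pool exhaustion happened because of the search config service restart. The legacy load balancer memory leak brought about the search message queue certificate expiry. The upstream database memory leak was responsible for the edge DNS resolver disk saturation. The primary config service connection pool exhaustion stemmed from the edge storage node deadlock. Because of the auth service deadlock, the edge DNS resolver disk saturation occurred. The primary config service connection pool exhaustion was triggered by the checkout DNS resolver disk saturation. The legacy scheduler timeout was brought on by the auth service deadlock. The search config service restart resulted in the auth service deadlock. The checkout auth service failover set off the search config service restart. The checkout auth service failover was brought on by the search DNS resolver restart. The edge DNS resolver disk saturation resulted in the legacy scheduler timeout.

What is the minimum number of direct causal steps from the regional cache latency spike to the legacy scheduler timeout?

Shortest chain: the regional cache latency spike → the legacy load balancer memory leak → the edge DNS resolver disk saturation → the legacy scheduler timeout.

3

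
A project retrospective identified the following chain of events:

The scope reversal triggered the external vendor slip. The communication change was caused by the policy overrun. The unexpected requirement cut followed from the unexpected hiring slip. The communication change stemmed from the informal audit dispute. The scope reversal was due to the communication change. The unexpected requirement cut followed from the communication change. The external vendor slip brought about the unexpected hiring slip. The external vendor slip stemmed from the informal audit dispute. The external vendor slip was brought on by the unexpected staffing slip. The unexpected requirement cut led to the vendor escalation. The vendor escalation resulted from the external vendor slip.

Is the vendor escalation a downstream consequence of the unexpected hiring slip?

There is a causal chain: the unexpected hiring slip → the unexpected requirement cut → the vendor escalation.

Yes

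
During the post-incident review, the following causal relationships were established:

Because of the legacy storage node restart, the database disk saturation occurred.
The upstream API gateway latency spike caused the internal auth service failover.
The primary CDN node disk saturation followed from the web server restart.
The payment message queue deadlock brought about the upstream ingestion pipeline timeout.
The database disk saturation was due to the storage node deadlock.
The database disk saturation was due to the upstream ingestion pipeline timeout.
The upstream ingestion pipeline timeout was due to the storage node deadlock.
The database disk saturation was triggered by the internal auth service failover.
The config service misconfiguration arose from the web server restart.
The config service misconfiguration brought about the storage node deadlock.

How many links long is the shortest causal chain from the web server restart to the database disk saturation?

Shortest chain: the web server restart → the config service misconfiguration → the storage node deadlock → the database disk saturation.

3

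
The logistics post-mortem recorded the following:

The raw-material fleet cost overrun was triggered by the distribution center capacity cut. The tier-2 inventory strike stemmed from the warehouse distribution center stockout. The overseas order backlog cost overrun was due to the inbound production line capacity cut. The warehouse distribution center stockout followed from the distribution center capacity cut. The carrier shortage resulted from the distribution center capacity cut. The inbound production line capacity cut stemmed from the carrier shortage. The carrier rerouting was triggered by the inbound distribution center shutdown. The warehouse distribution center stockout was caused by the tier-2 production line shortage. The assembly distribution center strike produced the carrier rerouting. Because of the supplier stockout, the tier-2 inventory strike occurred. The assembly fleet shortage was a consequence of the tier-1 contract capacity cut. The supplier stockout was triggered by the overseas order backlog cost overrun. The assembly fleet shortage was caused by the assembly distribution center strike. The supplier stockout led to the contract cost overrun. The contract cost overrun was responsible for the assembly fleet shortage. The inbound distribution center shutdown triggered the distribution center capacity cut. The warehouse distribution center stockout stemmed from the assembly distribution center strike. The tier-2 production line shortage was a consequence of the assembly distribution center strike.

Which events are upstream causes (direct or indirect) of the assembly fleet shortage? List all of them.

Immediate causes of the assembly fleet shortage: the assembly distribution center strike, the tier-1 contract capacity cut, the contract cost overrun.
Further upstream: the inbound distribution center shutdown, the distribution center capacity cut, the carrier shortage, the inbound production line capacity cut, the overseas order backlog cost overrun, the supplier stockout.

the assembly distribution center strike, the carrier shortage, the contract cost overrun, the distribution center capacity cut, the inbound distribution center shutdown, the inbound production line capacity cut, the overseas order backlog cost overrun, the supplier stockout, the tier-1 contract capacity cut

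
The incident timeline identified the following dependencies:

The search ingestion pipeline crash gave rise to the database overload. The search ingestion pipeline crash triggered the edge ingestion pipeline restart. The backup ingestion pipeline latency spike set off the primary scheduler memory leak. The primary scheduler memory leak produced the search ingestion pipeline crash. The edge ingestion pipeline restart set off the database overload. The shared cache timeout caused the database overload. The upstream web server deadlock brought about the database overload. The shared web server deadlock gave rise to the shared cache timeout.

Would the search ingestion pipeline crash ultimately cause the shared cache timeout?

The search ingestion pipeline crash leads to the edge ingestion pipeline restart, the database overload; the shared cache timeout is not among them.

No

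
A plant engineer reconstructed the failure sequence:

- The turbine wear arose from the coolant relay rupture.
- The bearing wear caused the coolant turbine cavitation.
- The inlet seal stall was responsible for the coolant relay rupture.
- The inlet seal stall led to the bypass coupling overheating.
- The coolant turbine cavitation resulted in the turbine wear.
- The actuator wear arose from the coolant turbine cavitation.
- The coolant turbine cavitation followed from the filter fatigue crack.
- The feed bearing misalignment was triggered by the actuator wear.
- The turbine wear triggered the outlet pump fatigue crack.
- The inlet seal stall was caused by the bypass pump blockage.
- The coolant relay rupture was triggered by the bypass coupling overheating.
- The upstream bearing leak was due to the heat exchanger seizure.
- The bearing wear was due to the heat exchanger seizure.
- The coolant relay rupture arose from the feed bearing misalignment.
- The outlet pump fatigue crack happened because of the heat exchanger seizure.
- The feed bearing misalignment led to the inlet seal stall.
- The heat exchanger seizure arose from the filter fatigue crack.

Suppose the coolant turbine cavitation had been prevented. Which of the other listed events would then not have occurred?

the actuator wear, the feed bearing misalignment

Downstream of the coolant turbine cavitation: the actuator wear, the feed bearing misalignment, the inlet seal stall, the bypass coupling overheating, the coolant relay rupture, the turbine wear, the outlet pump fatigue crack.
Of those, still caused via another path: the inlet seal stall, the bypass coupling overheating, the coolant relay rupture, the turbine wear, the outlet pump fatigue crack.
The remainder have no surviving cause.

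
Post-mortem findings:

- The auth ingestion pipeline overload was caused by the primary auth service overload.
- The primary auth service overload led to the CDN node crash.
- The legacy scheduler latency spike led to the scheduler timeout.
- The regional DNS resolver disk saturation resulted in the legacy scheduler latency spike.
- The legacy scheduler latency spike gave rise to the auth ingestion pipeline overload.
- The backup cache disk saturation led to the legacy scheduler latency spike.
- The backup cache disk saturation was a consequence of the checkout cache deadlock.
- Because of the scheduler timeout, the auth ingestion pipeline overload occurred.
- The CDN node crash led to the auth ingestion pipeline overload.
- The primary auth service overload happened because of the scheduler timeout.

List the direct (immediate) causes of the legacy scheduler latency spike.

the backup cache disk saturation, the regional DNS resolver disk saturation

Upstream contributors include the checkout cache deadlock, but only the backup cache disk saturation, the regional DNS resolver disk saturation feed directly into the legacy scheduler latency spike.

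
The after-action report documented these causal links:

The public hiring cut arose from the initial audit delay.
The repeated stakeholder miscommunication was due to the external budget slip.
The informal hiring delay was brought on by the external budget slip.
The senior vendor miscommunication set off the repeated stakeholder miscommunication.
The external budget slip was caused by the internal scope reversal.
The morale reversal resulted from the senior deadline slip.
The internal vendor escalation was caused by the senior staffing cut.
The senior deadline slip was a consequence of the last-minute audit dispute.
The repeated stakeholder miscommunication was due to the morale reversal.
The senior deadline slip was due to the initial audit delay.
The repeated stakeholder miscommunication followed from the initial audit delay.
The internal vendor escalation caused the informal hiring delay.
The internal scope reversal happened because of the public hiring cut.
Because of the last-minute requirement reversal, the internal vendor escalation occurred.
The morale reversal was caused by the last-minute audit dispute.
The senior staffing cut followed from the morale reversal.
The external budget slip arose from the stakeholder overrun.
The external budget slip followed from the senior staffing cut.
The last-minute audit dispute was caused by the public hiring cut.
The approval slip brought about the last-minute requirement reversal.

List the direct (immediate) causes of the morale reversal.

the last-minute audit dispute, the senior deadline slip

Upstream contributors include the initial audit delay, the public hiring cut, but only the last-minute audit dispute, the senior deadline slip feed directly into the morale reversal.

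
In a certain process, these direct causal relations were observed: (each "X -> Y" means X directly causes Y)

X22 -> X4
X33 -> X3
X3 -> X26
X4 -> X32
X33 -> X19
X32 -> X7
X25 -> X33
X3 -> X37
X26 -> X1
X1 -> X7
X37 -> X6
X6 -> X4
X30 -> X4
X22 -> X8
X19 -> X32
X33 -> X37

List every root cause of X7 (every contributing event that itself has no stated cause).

Tracing upstream from X7: X7 ← X32 ← X19 ← X33 ← X25.
A separate upstream branch: X7 ← X32 ← X4 ← X30.
A separate upstream branch: X7 ← X32 ← X4 ← X22.
Each of those chain origins has no stated cause.

X22, X25, X30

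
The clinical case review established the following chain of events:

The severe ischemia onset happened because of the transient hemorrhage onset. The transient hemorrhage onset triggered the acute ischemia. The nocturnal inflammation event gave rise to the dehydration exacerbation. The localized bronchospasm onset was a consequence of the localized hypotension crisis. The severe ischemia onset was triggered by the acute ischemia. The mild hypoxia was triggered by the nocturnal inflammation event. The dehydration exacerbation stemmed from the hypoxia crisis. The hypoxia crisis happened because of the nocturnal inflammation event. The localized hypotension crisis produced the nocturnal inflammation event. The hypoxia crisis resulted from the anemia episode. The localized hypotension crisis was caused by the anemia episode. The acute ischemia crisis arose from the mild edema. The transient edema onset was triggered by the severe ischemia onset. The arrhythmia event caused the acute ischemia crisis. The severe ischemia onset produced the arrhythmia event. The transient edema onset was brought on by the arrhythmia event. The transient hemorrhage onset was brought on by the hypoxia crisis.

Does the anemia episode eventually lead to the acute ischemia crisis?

There is a causal chain: the anemia episode → the hypoxia crisis → the transient hemorrhage onset → the severe ischemia onset → the arrhythmia event → the acute ischemia crisis.

Yes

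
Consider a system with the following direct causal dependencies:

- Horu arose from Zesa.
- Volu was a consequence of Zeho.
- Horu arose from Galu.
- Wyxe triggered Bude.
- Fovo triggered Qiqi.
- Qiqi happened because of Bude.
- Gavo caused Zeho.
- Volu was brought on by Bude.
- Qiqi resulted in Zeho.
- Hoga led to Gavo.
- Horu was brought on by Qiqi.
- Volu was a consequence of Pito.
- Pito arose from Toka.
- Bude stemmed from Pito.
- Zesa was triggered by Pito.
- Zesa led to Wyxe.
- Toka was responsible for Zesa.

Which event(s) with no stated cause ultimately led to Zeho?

Fovo, Hoga, Toka

Tracing upstream from Zeho: Zeho ← Qiqi ← Bude ← Pito ← Toka.
A separate upstream branch: Zeho ← Gavo ← Hoga.
A separate upstream branch: Zeho ← Qiqi ← Fovo.
Each of those chain origins has no stated cause.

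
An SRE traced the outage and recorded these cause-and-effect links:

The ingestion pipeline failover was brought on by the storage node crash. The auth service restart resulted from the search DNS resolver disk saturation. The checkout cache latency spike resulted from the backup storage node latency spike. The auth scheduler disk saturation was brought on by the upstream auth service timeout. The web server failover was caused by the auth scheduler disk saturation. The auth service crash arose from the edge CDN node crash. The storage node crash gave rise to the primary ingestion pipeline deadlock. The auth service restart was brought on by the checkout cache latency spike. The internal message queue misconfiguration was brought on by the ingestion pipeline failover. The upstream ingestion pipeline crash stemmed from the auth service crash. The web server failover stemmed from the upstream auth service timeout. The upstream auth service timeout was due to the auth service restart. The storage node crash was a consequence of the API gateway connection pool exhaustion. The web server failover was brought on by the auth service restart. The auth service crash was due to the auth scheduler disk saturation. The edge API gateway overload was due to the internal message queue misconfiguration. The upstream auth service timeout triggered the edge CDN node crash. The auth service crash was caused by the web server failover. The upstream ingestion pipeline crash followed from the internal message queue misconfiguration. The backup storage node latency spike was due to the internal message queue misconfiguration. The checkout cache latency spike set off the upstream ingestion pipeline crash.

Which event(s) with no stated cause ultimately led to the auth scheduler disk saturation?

the API gateway connection pool exhaustion, the search DNS resolver disk saturation

Tracing upstream from the auth scheduler disk saturation: the auth scheduler disk saturation ← the upstream auth service timeout ← the auth service restart ← the checkout cache latency spike ← the backup storage node latency spike ← the internal message queue misconfiguration ← the ingestion pipeline failover ← the storage node crash ← the API gateway connection pool exhaustion.
A separate upstream branch: the auth scheduler disk saturation ← the upstream auth service timeout ← the auth service restart ← the search DNS resolver disk saturation.
Each of those chain origins has no stated cause.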